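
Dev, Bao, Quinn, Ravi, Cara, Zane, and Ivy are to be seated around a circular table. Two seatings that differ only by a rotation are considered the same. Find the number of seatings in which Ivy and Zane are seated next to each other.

Treat {Ivy, Zane} as one unit (2 internal orders) and seat the resulting 6 units around the table: (5)! circular arrangements.
So 2 × (5)! = 2 × 120 = 240.

240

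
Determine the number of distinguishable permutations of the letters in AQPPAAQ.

The 7 letters of AQPPAAQ have repeats: A appearing 3 times, P appearing twice, and Q appearing twice.
Dividing 7! = 5040 by 3!·2!·2! = 24 for the repeated letters gives 210.

210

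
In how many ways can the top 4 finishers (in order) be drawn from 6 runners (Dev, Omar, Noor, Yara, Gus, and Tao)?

There are 6 choices for 1st place, 5 for 2nd, and so on down to 3 for position 4.
That gives 6 × 5 × 4 × 3 = 360.

360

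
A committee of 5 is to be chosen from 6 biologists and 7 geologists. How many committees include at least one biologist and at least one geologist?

1260

Total 5-person selections from all 13: C(13,5) = 1287.
Subtract selections that omit an entire group: no biologists → C(7,5) = 21; no geologists → C(6,5) = 6.
Both groups omitted at once is impossible, so 1287 − 27 = 1260.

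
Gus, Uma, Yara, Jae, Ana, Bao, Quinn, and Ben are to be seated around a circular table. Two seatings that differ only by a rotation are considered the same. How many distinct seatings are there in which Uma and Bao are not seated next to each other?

3600

All circular seatings of 8 people number (7)! = 5040.
Those with Uma next to Bao: fuse the pair into one unit and seat 7 units around a circle — 2·(6)! = 1440.
Subtracting, 5040 − 1440 = 3600.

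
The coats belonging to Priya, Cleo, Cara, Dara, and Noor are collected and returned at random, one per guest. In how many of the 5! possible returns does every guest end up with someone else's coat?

This is the derangement count D_5: permutations of 5 items with no fixed point.
By inclusion–exclusion this is Σ_{j=0}^{5} (−1)^j C(5,j)·(5−j)!.
Computing: 120 − 120 + 60 − 20 + 5 − 1 = 44.

44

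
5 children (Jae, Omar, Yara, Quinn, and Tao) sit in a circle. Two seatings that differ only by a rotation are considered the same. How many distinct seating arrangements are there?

Fix one person's seat to break rotational symmetry; the remaining 4 people can be arranged in (4)! = 24 ways.

24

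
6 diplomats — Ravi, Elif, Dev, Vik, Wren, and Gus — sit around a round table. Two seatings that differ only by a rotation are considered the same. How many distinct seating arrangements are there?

Around a circle, 6 distinct people have 6!/6 = (5)! = 120 rotationally distinct seatings.

120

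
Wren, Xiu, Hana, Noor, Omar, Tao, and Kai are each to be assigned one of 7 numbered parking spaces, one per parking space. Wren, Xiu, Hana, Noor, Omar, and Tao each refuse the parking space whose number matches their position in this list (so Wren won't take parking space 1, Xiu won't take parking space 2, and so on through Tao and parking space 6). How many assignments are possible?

Let Aᵢ (for 1 ≤ i ≤ 6) be the placements that put person i in their forbidden parking space. Any j of these fix j positions, leaving (7−j)! ways to fill the rest, and there are C(6,j) ways to pick which j.
By inclusion–exclusion, the number of valid placements is Σ_{j=0}^{6} (−1)^j C(6,j)·(7−j)!.
Computing: 5040 − 4320 + 1800 − 480 + 90 − 12 + 1 = 2119.

2119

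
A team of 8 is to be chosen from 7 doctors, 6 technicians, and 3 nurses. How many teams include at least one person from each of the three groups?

With no constraint there are C(16,8) = 12870 possible selections.
Subtract selections that omit an entire group: no doctors → C(9,8) = 9; no technicians → C(10,8) = 45; no nurses → C(13,8) = 1287.
Add back selections omitting two groups (i.e. drawn from a single group): C(7,8) + C(6,8) + C(3,8) = 0.
By inclusion–exclusion: 12870 − 1341 + 0 = 11529.

11529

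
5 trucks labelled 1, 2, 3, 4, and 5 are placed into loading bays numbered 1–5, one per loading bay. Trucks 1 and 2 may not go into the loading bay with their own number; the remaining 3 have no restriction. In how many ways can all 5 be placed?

Let Aᵢ (for i ∈ {1, 2}) be the placements that put truck i in its forbidden loading bay. Any j of these fix j positions, leaving (5−j)! ways to fill the rest, and there are C(2,j) ways to pick which j.
By inclusion–exclusion, the number of valid placements is Σ_{j=0}^{2} (−1)^j C(2,j)·(5−j)!.
Computing: 120 − 48 + 6 = 78.

78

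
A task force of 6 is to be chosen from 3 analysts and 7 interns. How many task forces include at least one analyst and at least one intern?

With no constraint there are C(10,6) = 210 possible selections.
Subtract selections that omit an entire group: no analysts → C(7,6) = 7; no interns → C(3,6) = 0.
Both groups omitted at once is impossible, so 210 − 7 = 203.

203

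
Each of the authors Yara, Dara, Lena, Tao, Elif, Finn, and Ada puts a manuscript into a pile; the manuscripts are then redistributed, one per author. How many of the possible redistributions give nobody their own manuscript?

This is the derangement count D_7: permutations of 7 items with no fixed point.
By inclusion–exclusion this is Σ_{j=0}^{7} (−1)^j C(7,j)·(7−j)!.
Computing: 5040 − 5040 + 2520 − 840 + 210 − 42 + 7 − 1 = 1854.

1854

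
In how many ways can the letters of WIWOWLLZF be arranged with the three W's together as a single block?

Treat the 3 copies of W as a single block. The multiset to arrange is then {WWW, F, I, L, L, O, Z}, 7 items in all.
That gives (7)!/(2!) = 2520 arrangements.

2520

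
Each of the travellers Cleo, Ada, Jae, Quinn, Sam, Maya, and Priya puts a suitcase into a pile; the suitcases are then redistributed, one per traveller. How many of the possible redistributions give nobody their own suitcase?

Count assignments avoiding every fixed point. For any j of the 7 travellers fixed to their own suitcase, the other 7−j can be arranged in (7−j)! ways.
By inclusion–exclusion this is Σ_{j=0}^{7} (−1)^j C(7,j)·(7−j)!.
Computing: 5040 − 5040 + 2520 − 840 + 210 − 42 + 7 − 1 = 1854.

1854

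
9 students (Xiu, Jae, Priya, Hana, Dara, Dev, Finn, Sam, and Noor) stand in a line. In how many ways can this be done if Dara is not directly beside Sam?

There are 9! = 362880 arrangements in all. If Dara and Sam are adjacent, merging them into one block gives 2·(8)! = 80640 arrangements.
Complementary counting: 362880 − 80640 = 282240.

282240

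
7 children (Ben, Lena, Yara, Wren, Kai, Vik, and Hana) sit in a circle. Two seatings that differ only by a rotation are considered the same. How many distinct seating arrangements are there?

Fix one person's seat to break rotational symmetry; the remaining 6 people can be arranged in (6)! = 720 ways.

720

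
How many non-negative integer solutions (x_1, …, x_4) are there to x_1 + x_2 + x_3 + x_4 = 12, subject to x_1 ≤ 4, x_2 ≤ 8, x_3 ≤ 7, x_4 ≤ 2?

100

By stars and bars, unrestricted non-negative solutions to x_1+…+x_4 = 12 number C(12+3,3) = 455.
Subtract solutions that violate a single cap (substitute x_i' = x_i − (cap_i+1)): x_1 ≥ 5 gives C(10,3) = 120; x_2 ≥ 9 gives C(6,3) = 20; x_3 ≥ 8 gives C(7,3) = 35; x_4 ≥ 3 gives C(12,3) = 220. Together 395.
Add back pairs where two caps are both exceeded: 0 + 0 + 35 + 0 + 1 + 4 = 40.
By inclusion–exclusion the count is 455 − 395 + 40 = 100.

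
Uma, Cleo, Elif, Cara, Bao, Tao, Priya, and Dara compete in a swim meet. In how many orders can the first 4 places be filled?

1680

This is an ordered selection of 4 from 8: P(8,4).
That gives 8 × 7 × 6 × 5 = 1680.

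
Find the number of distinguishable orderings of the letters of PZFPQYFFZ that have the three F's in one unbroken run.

1260

Treat the 3 copies of F as a single block. The multiset to arrange is then {FFF, P, P, Q, Y, Z, Z}, 7 items in all.
That gives (7)!/(2!·2!) = 1260 arrangements.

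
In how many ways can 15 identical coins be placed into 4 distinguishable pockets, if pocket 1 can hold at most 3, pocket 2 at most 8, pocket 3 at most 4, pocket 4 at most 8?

110

Without the upper bounds there are C(18,3) = 816 ways to split 15 among 4 pockets.
Subtract solutions that violate a single cap (substitute x_i' = x_i − (cap_i+1)): x_1 ≥ 4 gives C(14,3) = 364; x_2 ≥ 9 gives C(9,3) = 84; x_3 ≥ 5 gives C(13,3) = 286; x_4 ≥ 9 gives C(9,3) = 84. Together 818.
Add back pairs where two caps are both exceeded: 10 + 84 + 10 + 4 + 0 + 4 = 112.
By inclusion–exclusion the count is 816 − 818 + 112 = 110.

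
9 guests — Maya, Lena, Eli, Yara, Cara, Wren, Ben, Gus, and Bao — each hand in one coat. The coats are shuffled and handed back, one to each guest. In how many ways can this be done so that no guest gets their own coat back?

Let Aᵢ be the assignments in which guest i gets their own coat. We want the size of the complement of A₁∪…∪A_9.
By inclusion–exclusion this is Σ_{j=0}^{9} (−1)^j C(9,j)·(9−j)!.
Computing: 362880 − 362880 + 181440 − 60480 + 15120 − 3024 + 504 − 72 + 9 − 1 = 133496.

133496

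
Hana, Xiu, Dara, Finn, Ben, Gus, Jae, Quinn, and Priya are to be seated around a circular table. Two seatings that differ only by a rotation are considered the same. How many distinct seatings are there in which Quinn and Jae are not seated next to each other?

30240

All circular seatings of 9 people number (8)! = 40320.
Those with Quinn next to Jae: fuse the pair into one unit and seat 8 units around a circle — 2·(7)! = 10080.
Subtracting, 40320 − 10080 = 30240.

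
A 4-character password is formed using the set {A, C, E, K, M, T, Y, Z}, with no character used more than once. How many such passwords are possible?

1680

Choose and order 4 of the 8 symbols: the first character has 8 options, the next 7, then 6, 5.
That product is 8 × 7 × 6 × 5 = 1680.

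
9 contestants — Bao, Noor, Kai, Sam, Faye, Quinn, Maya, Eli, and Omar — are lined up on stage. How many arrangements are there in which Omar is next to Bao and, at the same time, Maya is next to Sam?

20160

Treat {Omar,Bao} as one block (2 orders) and {Maya,Sam} as another (2 orders).
That leaves 7 units to arrange: 2 × 2 × 7! = 4 × 5040 = 20160.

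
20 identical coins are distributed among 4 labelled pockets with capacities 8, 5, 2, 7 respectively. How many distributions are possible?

Ignoring the caps, the number of non-negative solutions to x_1+…+x_4 = 20 is C(23,3) = 1771.
Subtract solutions that violate a single cap (substitute x_i' = x_i − (cap_i+1)): x_1 ≥ 9 gives C(14,3) = 364; x_2 ≥ 6 gives C(17,3) = 680; x_3 ≥ 3 gives C(20,3) = 1140; x_4 ≥ 8 gives C(15,3) = 455. Together 2639.
Add back pairs where two caps are both exceeded: 56 + 165 + 20 + 364 + 84 + 220 = 909.
Subtract triples: 10 + 0 + 1 + 20 = 31.
By inclusion–exclusion the count is 1771 − 2639 + 909 − 31 = 10.

10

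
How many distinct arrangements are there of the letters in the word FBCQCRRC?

3360

FBCQCRRC has 8 letters with C appearing 3 times and R appearing twice.
Dividing 8! = 40320 by 3!·2! = 12 for the repeated letters gives 3360.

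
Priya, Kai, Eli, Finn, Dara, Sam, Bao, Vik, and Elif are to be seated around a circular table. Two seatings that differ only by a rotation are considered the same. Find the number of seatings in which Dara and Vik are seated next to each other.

10080

Glue Dara and Vik into a block (2 internal orders). Seating 8 units around a circle gives (7)! arrangements.
So 2 × (7)! = 2 × 5040 = 10080.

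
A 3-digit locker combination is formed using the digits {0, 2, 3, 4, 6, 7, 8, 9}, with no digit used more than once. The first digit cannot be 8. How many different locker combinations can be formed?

294

The first digit has 8−1 = 7 choices (anything except 8).
The remaining 2 digits are filled from the other 7 symbols without repetition: 7 × 6 = 42.
Total: 7 × 42 = 294.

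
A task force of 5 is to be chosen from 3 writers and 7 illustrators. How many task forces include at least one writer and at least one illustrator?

With no constraint there are C(10,5) = 252 possible selections.
Selections missing a whole group: no writers → C(7,5) = 21; no illustrators → C(3,5) = 0.
Both groups omitted at once is impossible, so 252 − 21 = 231.

231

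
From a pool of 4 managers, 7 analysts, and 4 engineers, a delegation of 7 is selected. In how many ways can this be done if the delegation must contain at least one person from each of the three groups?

5768

With no constraint there are C(15,7) = 6435 possible selections.
Subtract selections that omit an entire group: no managers → C(11,7) = 330; no analysts → C(8,7) = 8; no engineers → C(11,7) = 330.
Add back selections omitting two groups (i.e. drawn from a single group): C(4,7) + C(7,7) + C(4,7) = 1.
By inclusion–exclusion: 6435 − 668 + 1 = 5768.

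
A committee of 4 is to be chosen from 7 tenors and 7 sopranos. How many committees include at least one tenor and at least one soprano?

931

Total 4-person selections from all 14: C(14,4) = 1001.
Subtract selections that omit an entire group: no tenors → C(7,4) = 35; no sopranos → C(7,4) = 35.
Both groups omitted at once is impossible, so 1001 − 70 = 931.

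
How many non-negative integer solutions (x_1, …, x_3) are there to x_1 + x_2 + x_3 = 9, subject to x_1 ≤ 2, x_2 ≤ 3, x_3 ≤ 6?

Without the upper bounds there are C(11,2) = 55 ways to split 9 among 3 variables.
Subtract solutions that violate a single cap (substitute x_i' = x_i − (cap_i+1)): x_1 ≥ 3 gives C(8,2) = 28; x_2 ≥ 4 gives C(7,2) = 21; x_3 ≥ 7 gives C(4,2) = 6. Together 55.
Add back pairs where two caps are both exceeded: 6 + 0 + 0 = 6.
By inclusion–exclusion the count is 55 − 55 + 6 = 6.

6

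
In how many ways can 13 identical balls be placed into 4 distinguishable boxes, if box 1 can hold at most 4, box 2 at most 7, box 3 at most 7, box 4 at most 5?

175

Ignoring the caps, the number of non-negative solutions to x_1+…+x_4 = 13 is C(16,3) = 560.
Subtract solutions that violate a single cap (substitute x_i' = x_i − (cap_i+1)): x_1 ≥ 5 gives C(11,3) = 165; x_2 ≥ 8 gives C(8,3) = 56; x_3 ≥ 8 gives C(8,3) = 56; x_4 ≥ 6 gives C(10,3) = 120. Together 397.
Add back pairs where two caps are both exceeded: 1 + 1 + 10 + 0 + 0 + 0 = 12.
By inclusion–exclusion the count is 560 − 397 + 12 = 175.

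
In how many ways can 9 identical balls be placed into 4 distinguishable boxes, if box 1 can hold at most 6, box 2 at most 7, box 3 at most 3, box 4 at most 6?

140

By stars and bars, unrestricted non-negative solutions to x_1+…+x_4 = 9 number C(9+3,3) = 220.
Subtract solutions that violate a single cap (substitute x_i' = x_i − (cap_i+1)): x_1 ≥ 7 gives C(5,3) = 10; x_2 ≥ 8 gives C(4,3) = 4; x_3 ≥ 4 gives C(8,3) = 56; x_4 ≥ 7 gives C(5,3) = 10. Together 80.
No two caps can be exceeded simultaneously, so the pair terms are all 0.
By inclusion–exclusion the count is 220 − 80 + 0 = 140.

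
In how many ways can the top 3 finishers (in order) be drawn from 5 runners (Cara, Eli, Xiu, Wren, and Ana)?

60

There are 5 choices for 1st place, 4 for 2nd, and 3 for 3rd.
That gives 5 × 4 × 3 = 60.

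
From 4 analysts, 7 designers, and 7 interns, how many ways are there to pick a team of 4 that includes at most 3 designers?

Split by how many designers are chosen (0 through 3).
Sum: C(7,0)·C(11,4) + C(7,1)·C(11,3) + C(7,2)·C(11,2) + C(7,3)·C(11,1) = 330 + 1155 + 1155 + 385 = 3025.

3025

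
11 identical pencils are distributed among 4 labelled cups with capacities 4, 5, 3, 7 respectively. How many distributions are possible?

Without the upper bounds there are C(14,3) = 364 ways to split 11 among 4 cups.
Subtract solutions that violate a single cap (substitute x_i' = x_i − (cap_i+1)): x_1 ≥ 5 gives C(9,3) = 84; x_2 ≥ 6 gives C(8,3) = 56; x_3 ≥ 4 gives C(10,3) = 120; x_4 ≥ 8 gives C(6,3) = 20. Together 280.
Add back pairs where two caps are both exceeded: 1 + 10 + 0 + 4 + 0 + 0 = 15.
By inclusion–exclusion the count is 364 − 280 + 15 = 99.

99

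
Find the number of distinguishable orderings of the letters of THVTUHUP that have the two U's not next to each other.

There are 8!/(2!·2!·2!) = 5040 arrangements of THVTUHUP in total.
Arrangements with the U's together: treat UU as one letter, giving (7)!/(2!·2!) = 1260.
Hence 5040 − 1260 = 3780.

3780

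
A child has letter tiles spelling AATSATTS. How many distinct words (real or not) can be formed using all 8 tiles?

560

Letter multiplicities in AATSATTS: A×3, S×2, T×3.
The number of distinct arrangements is 8!/(3!·3!·2!) = 40320/72 = 560.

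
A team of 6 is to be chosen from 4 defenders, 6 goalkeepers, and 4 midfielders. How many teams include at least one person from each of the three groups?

2556

Total 6-person selections from all 14: C(14,6) = 3003.
Selections missing a whole group: no defenders → C(10,6) = 210; no goalkeepers → C(8,6) = 28; no midfielders → C(10,6) = 210.
Add back selections omitting two groups (i.e. drawn from a single group): C(4,6) + C(6,6) + C(4,6) = 1.
By inclusion–exclusion: 3003 − 448 + 1 = 2556.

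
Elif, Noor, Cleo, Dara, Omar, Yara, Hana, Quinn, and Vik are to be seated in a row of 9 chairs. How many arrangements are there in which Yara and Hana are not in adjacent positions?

282240

Of the 9! = 362880 arrangements, those with Yara and Hana adjacent number 2 × 8! = 80640 (treat the pair as a block with 2 internal orders).
So 362880 − 80640 = 282240 arrangements keep them apart.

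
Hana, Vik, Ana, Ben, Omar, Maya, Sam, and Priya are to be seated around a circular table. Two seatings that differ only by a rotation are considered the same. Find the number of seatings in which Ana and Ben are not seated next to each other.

3600

Without the restriction there are (7)! = 5040 seatings.
Seatings with Ana beside Ben: treat them as a block with 2 internal orders, giving 2 × (6)! = 1440.
Subtracting, 5040 − 1440 = 3600.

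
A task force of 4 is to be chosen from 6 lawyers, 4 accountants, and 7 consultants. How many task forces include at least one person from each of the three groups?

Total 4-person selections from all 17: C(17,4) = 2380.
Subtract selections that omit an entire group: no lawyers → C(11,4) = 330; no accountants → C(13,4) = 715; no consultants → C(10,4) = 210.
Add back selections omitting two groups (i.e. drawn from a single group): C(6,4) + C(4,4) + C(7,4) = 51.
By inclusion–exclusion: 2380 − 1255 + 51 = 1176.

1176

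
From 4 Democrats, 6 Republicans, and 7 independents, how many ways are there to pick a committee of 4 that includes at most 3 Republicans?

2365

Split by how many Republicans are chosen (0 through 3).
Sum: C(6,0)·C(11,4) + C(6,1)·C(11,3) + C(6,2)·C(11,2) + C(6,3)·C(11,1) = 330 + 990 + 825 + 220 = 2365.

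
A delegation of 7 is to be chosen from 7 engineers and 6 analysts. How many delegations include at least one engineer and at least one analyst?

Unrestricted: C(13,7) = 1716 ways to pick any 7 of the 13.
Selections missing a whole group: no engineers → C(6,7) = 0; no analysts → C(7,7) = 1.
Both groups omitted at once is impossible, so 1716 − 1 = 1715.

1715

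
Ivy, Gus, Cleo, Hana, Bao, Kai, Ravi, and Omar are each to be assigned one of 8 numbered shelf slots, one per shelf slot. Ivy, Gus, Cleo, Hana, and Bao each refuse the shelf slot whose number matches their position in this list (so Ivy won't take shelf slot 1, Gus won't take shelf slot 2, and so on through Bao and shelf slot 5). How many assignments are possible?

Let Aᵢ (for 1 ≤ i ≤ 5) be the placements that put person i in their forbidden shelf slot. Any j of these fix j positions, leaving (8−j)! ways to fill the rest, and there are C(5,j) ways to pick which j.
By inclusion–exclusion, the number of valid placements is Σ_{j=0}^{5} (−1)^j C(5,j)·(8−j)!.
Computing: 40320 − 25200 + 7200 − 1200 + 120 − 6 = 21234.

21234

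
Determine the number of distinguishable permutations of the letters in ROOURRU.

210

ROOURRU has 7 letters with O appearing twice, R appearing 3 times, and U appearing twice.
The number of distinct arrangements is 7!/(3!·2!·2!) = 5040/24 = 210.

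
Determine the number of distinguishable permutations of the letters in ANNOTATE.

5040

The 8 letters of ANNOTATE have repeats: A appearing twice, N appearing twice, and T appearing twice.
The number of distinct arrangements is 8!/(2!·2!·2!) = 40320/8 = 5040.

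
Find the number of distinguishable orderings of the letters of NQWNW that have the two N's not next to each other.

There are 5!/(2!·2!) = 30 arrangements of NQWNW in total.
Arrangements with the N's together: treat NN as one letter, giving (4)!/(2!) = 12.
Hence 30 − 12 = 18.

18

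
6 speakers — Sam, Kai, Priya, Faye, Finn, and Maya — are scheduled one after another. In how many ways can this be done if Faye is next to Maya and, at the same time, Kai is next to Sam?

Treat {Faye,Maya} as one block (2 orders) and {Kai,Sam} as another (2 orders).
That leaves 4 units to arrange: 2 × 2 × 4! = 4 × 24 = 96.

96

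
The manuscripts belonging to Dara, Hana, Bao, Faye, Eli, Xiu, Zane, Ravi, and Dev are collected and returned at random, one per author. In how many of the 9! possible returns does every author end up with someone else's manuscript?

133496

Count assignments avoiding every fixed point. For any j of the 9 authors fixed to their own manuscript, the other 9−j can be arranged in (9−j)! ways.
By inclusion–exclusion this is Σ_{j=0}^{9} (−1)^j C(9,j)·(9−j)!.
Computing: 362880 − 362880 + 181440 − 60480 + 15120 − 3024 + 504 − 72 + 9 − 1 = 133496.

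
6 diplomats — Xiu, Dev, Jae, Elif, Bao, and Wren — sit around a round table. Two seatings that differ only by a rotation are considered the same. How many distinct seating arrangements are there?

Fix one person's seat to break rotational symmetry; the remaining 5 people can be arranged in (5)! = 120 ways.

120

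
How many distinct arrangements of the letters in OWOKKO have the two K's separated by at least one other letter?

There are 6!/(3!·2!) = 60 arrangements of OWOKKO in total.
If the two K's are adjacent, glue them into one block, leaving 5 items to arrange: (5)!/(3!) = 20 ways.
Subtracting, 60 − 20 = 40 arrangements keep the K's apart.

40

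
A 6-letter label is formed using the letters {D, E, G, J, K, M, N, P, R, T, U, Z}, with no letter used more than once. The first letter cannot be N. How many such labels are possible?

The first letter has 12−1 = 11 choices (anything except N).
The remaining 5 letters are filled from the other 11 symbols without repetition: 11 × 10 × 9 × 8 × 7 = 55440.
Total: 11 × 55440 = 609840.

609840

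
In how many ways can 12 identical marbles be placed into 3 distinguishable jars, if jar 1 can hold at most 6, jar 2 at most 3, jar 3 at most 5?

Ignoring the caps, the number of non-negative solutions to x_1+…+x_3 = 12 is C(14,2) = 91.
Subtract solutions that violate a single cap (substitute x_i' = x_i − (cap_i+1)): x_1 ≥ 7 gives C(7,2) = 21; x_2 ≥ 4 gives C(10,2) = 45; x_3 ≥ 6 gives C(8,2) = 28. Together 94.
Add back pairs where two caps are both exceeded: 3 + 0 + 6 = 9.
By inclusion–exclusion the count is 91 − 94 + 9 = 6.

6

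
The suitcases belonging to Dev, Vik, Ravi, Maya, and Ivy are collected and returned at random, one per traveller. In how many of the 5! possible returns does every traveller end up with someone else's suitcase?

44

Count assignments avoiding every fixed point. For any j of the 5 travellers fixed to their own suitcase, the other 5−j can be arranged in (5−j)! ways.
By inclusion–exclusion this is Σ_{j=0}^{5} (−1)^j C(5,j)·(5−j)!.
Computing: 120 − 120 + 60 − 20 + 5 − 1 = 44.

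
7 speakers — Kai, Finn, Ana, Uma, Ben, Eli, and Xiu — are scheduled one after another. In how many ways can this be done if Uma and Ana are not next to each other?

There are 7! = 5040 arrangements in all. If Uma and Ana are adjacent, merging them into one block gives 2·(6)! = 1440 arrangements.
Complementary counting: 5040 − 1440 = 3600.

3600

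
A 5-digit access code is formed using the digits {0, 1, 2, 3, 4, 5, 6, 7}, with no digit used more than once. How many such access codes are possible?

6720

With no repetition, fill the 5 digits in order: 8 choices, then 7, down to 4.
8 × 7 × 6 × 5 × 4 = 6720.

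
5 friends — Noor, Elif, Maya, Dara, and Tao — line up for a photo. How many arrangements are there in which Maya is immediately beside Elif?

Treat {Maya, Elif} as a single unit. There are 4 units to order, and the pair itself can be ordered 2 ways.
So the count is 2·(4)! = 48.

48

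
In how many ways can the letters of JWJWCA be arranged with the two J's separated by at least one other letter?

There are 6!/(2!·2!) = 180 arrangements of JWJWCA in total.
Arrangements with the J's together: treat JJ as one letter, giving (5)!/(2!) = 60.
Hence 180 − 60 = 120.

120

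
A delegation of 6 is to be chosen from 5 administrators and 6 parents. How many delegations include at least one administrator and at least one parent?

Unrestricted: C(11,6) = 462 ways to pick any 6 of the 11.
Subtract selections that omit an entire group: no administrators → C(6,6) = 1; no parents → C(5,6) = 0.
Both groups omitted at once is impossible, so 462 − 1 = 461.

461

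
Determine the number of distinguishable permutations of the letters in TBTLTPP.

420

TBTLTPP has 7 letters with P appearing twice and T appearing 3 times.
The number of distinct arrangements is 7!/(3!·2!) = 5040/12 = 420.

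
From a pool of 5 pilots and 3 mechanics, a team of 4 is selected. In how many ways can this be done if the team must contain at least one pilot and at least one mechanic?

65

Total 4-person selections from all 8: C(8,4) = 70.
Selections missing a whole group: no pilots → C(3,4) = 0; no mechanics → C(5,4) = 5.
Both groups omitted at once is impossible, so 70 − 5 = 65.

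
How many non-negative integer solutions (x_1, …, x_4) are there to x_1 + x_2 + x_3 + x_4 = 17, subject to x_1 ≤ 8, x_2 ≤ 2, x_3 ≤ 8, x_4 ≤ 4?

45

Ignoring the caps, the number of non-negative solutions to x_1+…+x_4 = 17 is C(20,3) = 1140.
Subtract solutions that violate a single cap (substitute x_i' = x_i − (cap_i+1)): x_1 ≥ 9 gives C(11,3) = 165; x_2 ≥ 3 gives C(17,3) = 680; x_3 ≥ 9 gives C(11,3) = 165; x_4 ≥ 5 gives C(15,3) = 455. Together 1465.
Add back pairs where two caps are both exceeded: 56 + 0 + 20 + 56 + 220 + 20 = 372.
Subtract triples: 0 + 1 + 0 + 1 = 2.
By inclusion–exclusion the count is 1140 − 1465 + 372 − 2 = 45.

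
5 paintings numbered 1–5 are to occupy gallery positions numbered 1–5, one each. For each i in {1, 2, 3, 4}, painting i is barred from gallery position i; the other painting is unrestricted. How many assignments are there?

Let Aᵢ (for 1 ≤ i ≤ 4) be the placements that put painting i in its forbidden gallery position. Any j of these fix j positions, leaving (5−j)! ways to fill the rest, and there are C(4,j) ways to pick which j.
By inclusion–exclusion, the number of valid placements is Σ_{j=0}^{4} (−1)^j C(4,j)·(5−j)!.
Computing: 120 − 96 + 36 − 8 + 1 = 53.

53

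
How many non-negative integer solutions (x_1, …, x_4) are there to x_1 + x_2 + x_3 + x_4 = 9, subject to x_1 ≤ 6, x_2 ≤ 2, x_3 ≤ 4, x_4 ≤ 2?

Ignoring the caps, the number of non-negative solutions to x_1+…+x_4 = 9 is C(12,3) = 220.
Subtract solutions that violate a single cap (substitute x_i' = x_i − (cap_i+1)): x_1 ≥ 7 gives C(5,3) = 10; x_2 ≥ 3 gives C(9,3) = 84; x_3 ≥ 5 gives C(7,3) = 35; x_4 ≥ 3 gives C(9,3) = 84. Together 213.
Add back pairs where two caps are both exceeded: 0 + 0 + 0 + 4 + 20 + 4 = 28.
By inclusion–exclusion the count is 220 − 213 + 28 = 35.

35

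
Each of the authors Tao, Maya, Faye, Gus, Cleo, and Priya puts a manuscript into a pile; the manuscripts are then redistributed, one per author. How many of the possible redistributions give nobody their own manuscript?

265

This is the derangement count D_6: permutations of 6 items with no fixed point.
By inclusion–exclusion this is Σ_{j=0}^{6} (−1)^j C(6,j)·(6−j)!.
Computing: 720 − 720 + 360 − 120 + 30 − 6 + 1 = 265.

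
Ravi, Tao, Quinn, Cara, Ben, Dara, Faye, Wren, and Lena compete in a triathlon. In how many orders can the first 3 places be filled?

This is an ordered selection of 3 from 9: P(9,3).
That gives 9 × 8 × 7 = 504.

504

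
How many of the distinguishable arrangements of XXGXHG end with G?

Fix G in the last position and arrange the remaining 5 letters.
Those 5 letters have X appearing 3 times, giving (5)!/(3!) = 20.

20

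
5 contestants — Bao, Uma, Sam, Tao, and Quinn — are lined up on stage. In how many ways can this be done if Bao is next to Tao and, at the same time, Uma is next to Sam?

24

Treat {Bao,Tao} as one block (2 orders) and {Uma,Sam} as another (2 orders).
That leaves 3 units to arrange: 2 × 2 × 3! = 4 × 6 = 24.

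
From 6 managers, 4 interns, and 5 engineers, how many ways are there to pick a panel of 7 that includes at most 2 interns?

Split by how many interns are chosen (0 through 2).
Sum: C(4,0)·C(11,7) + C(4,1)·C(11,6) + C(4,2)·C(11,5) = 330 + 1848 + 2772 = 4950.

4950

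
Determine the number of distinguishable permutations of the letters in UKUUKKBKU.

630

Letter multiplicities in UKUUKKBKU: B×1, K×4, U×4.
So there are 9! / (4!·4!) = 630 distinguishable arrangements.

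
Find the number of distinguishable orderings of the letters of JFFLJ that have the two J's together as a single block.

12

Treat the 2 copies of J as a single block. The multiset to arrange is then {JJ, F, F, L}, 4 items in all.
That gives (4)!/(2!) = 12 arrangements.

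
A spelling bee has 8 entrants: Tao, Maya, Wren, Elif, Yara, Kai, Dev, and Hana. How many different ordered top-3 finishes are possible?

336

This is an ordered selection of 3 from 8: P(8,3).
That gives 8 × 7 × 6 = 336.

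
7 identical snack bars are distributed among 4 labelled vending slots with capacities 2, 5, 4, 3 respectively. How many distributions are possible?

52

Ignoring the caps, the number of non-negative solutions to x_1+…+x_4 = 7 is C(10,3) = 120.
Subtract solutions that violate a single cap (substitute x_i' = x_i − (cap_i+1)): x_1 ≥ 3 gives C(7,3) = 35; x_2 ≥ 6 gives C(4,3) = 4; x_3 ≥ 5 gives C(5,3) = 10; x_4 ≥ 4 gives C(6,3) = 20. Together 69.
Add back pairs where two caps are both exceeded: 0 + 0 + 1 + 0 + 0 + 0 = 1.
By inclusion–exclusion the count is 120 − 69 + 1 = 52.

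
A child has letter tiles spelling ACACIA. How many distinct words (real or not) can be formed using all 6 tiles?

60

ACACIA has 6 letters with A appearing 3 times and C appearing twice.
So there are 6! / (3!·2!) = 60 distinguishable arrangements.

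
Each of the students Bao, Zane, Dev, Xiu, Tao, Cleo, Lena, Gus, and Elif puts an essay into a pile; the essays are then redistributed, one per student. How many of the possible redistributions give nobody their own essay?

Let Aᵢ be the assignments in which student i gets their own essay. We want the size of the complement of A₁∪…∪A_9.
By inclusion–exclusion this is Σ_{j=0}^{9} (−1)^j C(9,j)·(9−j)!.
Computing: 362880 − 362880 + 181440 − 60480 + 15120 − 3024 + 504 − 72 + 9 − 1 = 133496.

133496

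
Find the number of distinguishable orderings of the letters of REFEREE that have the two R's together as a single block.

30

Treat the 2 copies of R as a single block. The multiset to arrange is then {RR, E, E, E, E, F}, 6 items in all.
That gives (6)!/(4!) = 30 arrangements.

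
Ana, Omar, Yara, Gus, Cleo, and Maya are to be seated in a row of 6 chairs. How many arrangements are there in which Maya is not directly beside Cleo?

There are 6! = 720 arrangements in all. If Maya and Cleo are adjacent, merging them into one block gives 2·(5)! = 240 arrangements.
So 720 − 240 = 480 arrangements keep them apart.

480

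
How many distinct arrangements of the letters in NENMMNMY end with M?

With the last slot taken by M, it remains to arrange the other 7 letters (NENMNMY).
Those 7 letters have M appearing twice and N appearing 3 times, giving (7)!/(3!·2!) = 420.

420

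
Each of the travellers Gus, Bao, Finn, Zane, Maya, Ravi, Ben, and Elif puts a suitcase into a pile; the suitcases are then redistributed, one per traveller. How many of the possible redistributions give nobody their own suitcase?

14833

Let Aᵢ be the assignments in which traveller i gets their own suitcase. We want the size of the complement of A₁∪…∪A_8.
By inclusion–exclusion this is Σ_{j=0}^{8} (−1)^j C(8,j)·(8−j)!.
Computing: 40320 − 40320 + 20160 − 6720 + 1680 − 336 + 56 − 8 + 1 = 14833.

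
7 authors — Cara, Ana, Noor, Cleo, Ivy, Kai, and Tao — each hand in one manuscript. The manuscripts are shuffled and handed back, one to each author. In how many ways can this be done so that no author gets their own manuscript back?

1854

Count assignments avoiding every fixed point. For any j of the 7 authors fixed to their own manuscript, the other 7−j can be arranged in (7−j)! ways.
By inclusion–exclusion this is Σ_{j=0}^{7} (−1)^j C(7,j)·(7−j)!.
Computing: 5040 − 5040 + 2520 − 840 + 210 − 42 + 7 − 1 = 1854.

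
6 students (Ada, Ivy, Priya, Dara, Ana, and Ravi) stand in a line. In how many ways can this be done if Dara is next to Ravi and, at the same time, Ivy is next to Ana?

96

Treat {Dara,Ravi} as one block (2 orders) and {Ivy,Ana} as another (2 orders).
That leaves 4 units to arrange: 2 × 2 × 4! = 4 × 24 = 96.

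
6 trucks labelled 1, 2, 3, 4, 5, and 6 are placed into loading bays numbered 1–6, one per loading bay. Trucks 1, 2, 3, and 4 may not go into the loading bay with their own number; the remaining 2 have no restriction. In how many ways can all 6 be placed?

362

Let Aᵢ (for 1 ≤ i ≤ 4) be the placements that put truck i in its forbidden loading bay. Any j of these fix j positions, leaving (6−j)! ways to fill the rest, and there are C(4,j) ways to pick which j.
By inclusion–exclusion, the number of valid placements is Σ_{j=0}^{4} (−1)^j C(4,j)·(6−j)!.
Computing: 720 − 480 + 144 − 24 + 2 = 362.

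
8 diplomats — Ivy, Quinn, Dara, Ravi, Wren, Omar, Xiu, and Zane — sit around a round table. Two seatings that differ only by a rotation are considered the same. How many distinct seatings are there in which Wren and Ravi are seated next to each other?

1440

Glue Wren and Ravi into a block (2 internal orders). Seating 7 units around a circle gives (6)! arrangements.
So 2 × (6)! = 2 × 720 = 1440.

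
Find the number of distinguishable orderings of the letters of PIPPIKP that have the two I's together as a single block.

Treat the 2 copies of I as a single block. The multiset to arrange is then {II, K, P, P, P, P}, 6 items in all.
That gives (6)!/(4!) = 30 arrangements.

30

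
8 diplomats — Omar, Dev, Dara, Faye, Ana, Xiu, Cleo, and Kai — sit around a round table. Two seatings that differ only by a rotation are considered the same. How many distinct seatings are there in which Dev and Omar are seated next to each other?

Glue Dev and Omar into a block (2 internal orders). Seating 7 units around a circle gives (6)! arrangements.
So 2 × (6)! = 2 × 720 = 1440.

1440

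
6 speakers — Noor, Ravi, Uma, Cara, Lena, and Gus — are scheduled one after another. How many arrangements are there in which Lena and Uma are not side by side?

Of the 6! = 720 arrangements, those with Lena and Uma adjacent number 2 × 5! = 240 (treat the pair as a block with 2 internal orders).
Complementary counting: 720 − 240 = 480.

480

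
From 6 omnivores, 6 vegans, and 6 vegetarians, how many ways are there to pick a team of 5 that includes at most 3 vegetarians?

Split by how many vegetarians are chosen (0 through 3).
Sum: C(6,0)·C(12,5) + C(6,1)·C(12,4) + C(6,2)·C(12,3) + C(6,3)·C(12,2) = 792 + 2970 + 3300 + 1320 = 8382.

8382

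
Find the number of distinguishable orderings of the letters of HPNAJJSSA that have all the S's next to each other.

10080

Treat the 2 copies of S as a single block. The multiset to arrange is then {SS, A, A, H, J, J, N, P}, 8 items in all.
That gives (8)!/(2!·2!) = 10080 arrangements.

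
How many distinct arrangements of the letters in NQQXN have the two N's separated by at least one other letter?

18

There are 5!/(2!·2!) = 30 arrangements of NQQXN in total.
Arrangements with the N's together: treat NN as one letter, giving (4)!/(2!) = 12.
Hence 30 − 12 = 18.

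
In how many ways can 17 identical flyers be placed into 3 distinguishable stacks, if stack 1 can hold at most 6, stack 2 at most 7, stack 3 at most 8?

15

By stars and bars, unrestricted non-negative solutions to x_1+…+x_3 = 17 number C(17+2,2) = 171.
Subtract solutions that violate a single cap (substitute x_i' = x_i − (cap_i+1)): x_1 ≥ 7 gives C(12,2) = 66; x_2 ≥ 8 gives C(11,2) = 55; x_3 ≥ 9 gives C(10,2) = 45. Together 166.
Add back pairs where two caps are both exceeded: 6 + 3 + 1 = 10.
By inclusion–exclusion the count is 171 − 166 + 10 = 15.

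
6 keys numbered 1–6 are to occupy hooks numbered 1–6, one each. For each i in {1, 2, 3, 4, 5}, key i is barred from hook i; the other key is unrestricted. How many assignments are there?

309

Let Aᵢ (for 1 ≤ i ≤ 5) be the placements that put key i in its forbidden hook. Any j of these fix j positions, leaving (6−j)! ways to fill the rest, and there are C(5,j) ways to pick which j.
By inclusion–exclusion, the number of valid placements is Σ_{j=0}^{5} (−1)^j C(5,j)·(6−j)!.
Computing: 720 − 600 + 240 − 60 + 10 − 1 = 309.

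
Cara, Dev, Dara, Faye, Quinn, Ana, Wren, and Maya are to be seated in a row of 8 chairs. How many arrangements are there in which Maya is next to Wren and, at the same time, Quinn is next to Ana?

Treat {Maya,Wren} as one block (2 orders) and {Quinn,Ana} as another (2 orders).
That leaves 6 units to arrange: 2 × 2 × 6! = 4 × 720 = 2880.

2880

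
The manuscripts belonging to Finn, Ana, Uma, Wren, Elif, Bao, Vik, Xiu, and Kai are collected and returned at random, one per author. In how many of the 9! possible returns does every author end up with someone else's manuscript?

133496

Let Aᵢ be the assignments in which author i gets their own manuscript. We want the size of the complement of A₁∪…∪A_9.
By inclusion–exclusion this is Σ_{j=0}^{9} (−1)^j C(9,j)·(9−j)!.
Computing: 362880 − 362880 + 181440 − 60480 + 15120 − 3024 + 504 − 72 + 9 − 1 = 133496.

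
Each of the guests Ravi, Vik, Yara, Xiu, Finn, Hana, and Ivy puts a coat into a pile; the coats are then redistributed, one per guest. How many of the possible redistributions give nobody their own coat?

1854

This is the derangement count D_7: permutations of 7 items with no fixed point.
By inclusion–exclusion this is Σ_{j=0}^{7} (−1)^j C(7,j)·(7−j)!.
Computing: 5040 − 5040 + 2520 − 840 + 210 − 42 + 7 − 1 = 1854.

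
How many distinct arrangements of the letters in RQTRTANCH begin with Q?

10080

Fix Q in the first position and arrange the remaining 8 letters.
Those 8 letters have R appearing twice and T appearing twice, giving (8)!/(2!·2!) = 10080.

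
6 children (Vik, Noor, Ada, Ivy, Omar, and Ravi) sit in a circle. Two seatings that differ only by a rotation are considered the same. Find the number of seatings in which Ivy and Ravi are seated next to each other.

48

Treat {Ivy, Ravi} as one unit (2 internal orders) and seat the resulting 5 units around the table: (4)! circular arrangements.
So 2 × (4)! = 2 × 24 = 48.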